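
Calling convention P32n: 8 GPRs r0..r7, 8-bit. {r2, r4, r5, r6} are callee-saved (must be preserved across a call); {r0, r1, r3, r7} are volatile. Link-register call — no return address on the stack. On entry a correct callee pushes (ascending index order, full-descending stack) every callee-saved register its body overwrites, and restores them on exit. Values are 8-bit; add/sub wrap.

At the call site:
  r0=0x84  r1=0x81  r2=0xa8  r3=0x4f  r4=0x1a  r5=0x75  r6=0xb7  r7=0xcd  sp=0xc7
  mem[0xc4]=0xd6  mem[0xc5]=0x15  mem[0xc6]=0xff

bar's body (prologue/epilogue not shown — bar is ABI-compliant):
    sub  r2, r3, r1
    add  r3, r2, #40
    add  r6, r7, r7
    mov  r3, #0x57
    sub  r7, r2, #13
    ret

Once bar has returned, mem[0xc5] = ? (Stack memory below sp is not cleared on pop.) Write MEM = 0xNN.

MEM = 0xb7

prologue: push r2 -> mem[0xc6]=0xa8, sp=0xc6
prologue: push r6 -> mem[0xc5]=0xb7, sp=0xc5
body[0] sub  r2, r3, r1 -> r2=0xce
body[1] add  r3, r2, #40 -> r3=0xf6
body[2] add  r6, r7, r7 -> r6=0x9a
body[3] mov  r3, #0x57 -> r3=0x57
body[4] sub  r7, r2, #13 -> r7=0xc1
epilogue: pop r6=0xb7, sp=0xc6
epilogue: pop r2=0xa8, sp=0xc7
prologue pushed ['r2', 'r6'] at ['0xc6', '0xc5']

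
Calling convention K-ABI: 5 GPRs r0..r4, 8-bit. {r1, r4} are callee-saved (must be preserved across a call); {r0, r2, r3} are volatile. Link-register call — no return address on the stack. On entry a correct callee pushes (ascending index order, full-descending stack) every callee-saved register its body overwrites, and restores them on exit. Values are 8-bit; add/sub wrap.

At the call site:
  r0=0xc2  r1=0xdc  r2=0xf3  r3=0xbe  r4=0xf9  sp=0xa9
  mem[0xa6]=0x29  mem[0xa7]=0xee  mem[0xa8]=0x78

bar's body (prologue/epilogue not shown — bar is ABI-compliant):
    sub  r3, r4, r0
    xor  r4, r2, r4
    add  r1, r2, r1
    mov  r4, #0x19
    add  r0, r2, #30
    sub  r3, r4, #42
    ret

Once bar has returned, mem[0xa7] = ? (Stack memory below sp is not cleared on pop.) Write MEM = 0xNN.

MEM = 0xf9

prologue: push r1 → mem[0xa8]=0xdc, sp=0xa8
prologue: push r4 → mem[0xa7]=0xf9, sp=0xa7
body[0] sub  r3, r4, r0 → r3=0x37
body[1] xor  r4, r2, r4 → r4=0x0a
body[2] add  r1, r2, r1 → r1=0xcf
body[3] mov  r4, #0x19 → r4=0x19
body[4] add  r0, r2, #30 → r0=0x11
body[5] sub  r3, r4, #42 → r3=0xef
epilogue: pop r4=0xf9, sp=0xa8
epilogue: pop r1=0xdc, sp=0xa9
prologue pushed ['r1', 'r4'] at ['0xa8', '0xa7']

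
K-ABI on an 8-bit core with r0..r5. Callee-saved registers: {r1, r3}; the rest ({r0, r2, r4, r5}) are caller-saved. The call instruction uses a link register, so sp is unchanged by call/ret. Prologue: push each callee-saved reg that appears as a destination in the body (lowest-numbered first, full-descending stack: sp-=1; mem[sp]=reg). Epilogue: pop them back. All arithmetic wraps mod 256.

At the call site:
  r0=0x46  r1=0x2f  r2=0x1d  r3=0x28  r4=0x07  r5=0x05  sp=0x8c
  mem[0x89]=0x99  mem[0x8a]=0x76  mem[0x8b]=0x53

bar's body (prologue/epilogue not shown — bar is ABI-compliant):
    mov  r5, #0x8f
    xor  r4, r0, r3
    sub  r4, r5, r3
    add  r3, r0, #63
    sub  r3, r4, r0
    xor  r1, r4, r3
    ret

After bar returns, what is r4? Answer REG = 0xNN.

REG = 0x67

prologue: push r1 -> mem[0x8b]=0x2f, sp=0x8b
prologue: push r3 -> mem[0x8a]=0x28, sp=0x8a
body[0] mov  r5, #0x8f -> r5=0x8f
body[1] xor  r4, r0, r3 -> r4=0x6e
body[2] sub  r4, r5, r3 -> r4=0x67
body[3] add  r3, r0, #63 -> r3=0x85
body[4] sub  r3, r4, r0 -> r3=0x21
body[5] xor  r1, r4, r3 -> r1=0x46
epilogue: pop r3=0x28, sp=0x8b
epilogue: pop r1=0x2f, sp=0x8c
r4 is caller-saved -> body value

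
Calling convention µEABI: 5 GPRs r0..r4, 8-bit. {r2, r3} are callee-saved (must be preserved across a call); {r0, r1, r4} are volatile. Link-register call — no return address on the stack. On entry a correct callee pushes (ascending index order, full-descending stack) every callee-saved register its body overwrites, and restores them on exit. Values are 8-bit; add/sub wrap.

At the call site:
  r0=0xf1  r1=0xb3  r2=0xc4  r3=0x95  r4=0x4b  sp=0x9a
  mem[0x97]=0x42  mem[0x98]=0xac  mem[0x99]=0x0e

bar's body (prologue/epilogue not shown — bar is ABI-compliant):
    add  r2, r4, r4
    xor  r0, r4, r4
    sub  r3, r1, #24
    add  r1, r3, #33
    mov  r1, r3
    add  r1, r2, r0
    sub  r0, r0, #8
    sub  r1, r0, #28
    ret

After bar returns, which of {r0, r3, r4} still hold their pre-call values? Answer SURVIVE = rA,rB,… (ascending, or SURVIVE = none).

SURVIVE = r3,r4

prologue: push r2 -> mem[0x99]=0xc4, sp=0x99
prologue: push r3 -> mem[0x98]=0x95, sp=0x98
body[0] add  r2, r4, r4 -> r2=0x96
body[1] xor  r0, r4, r4 -> r0=0x00
body[2] sub  r3, r1, #24 -> r3=0x9b
body[3] add  r1, r3, #33 -> r1=0xbc
body[4] mov  r1, r3 -> r1=0x9b
body[5] add  r1, r2, r0 -> r1=0x96
body[6] sub  r0, r0, #8 -> r0=0xf8
body[7] sub  r1, r0, #28 -> r1=0xdc
epilogue: pop r3=0x95, sp=0x99
epilogue: pop r2=0xc4, sp=0x9a
r0: caller-saved, written=True
r3: callee-saved, written=True
r4: caller-saved, written=False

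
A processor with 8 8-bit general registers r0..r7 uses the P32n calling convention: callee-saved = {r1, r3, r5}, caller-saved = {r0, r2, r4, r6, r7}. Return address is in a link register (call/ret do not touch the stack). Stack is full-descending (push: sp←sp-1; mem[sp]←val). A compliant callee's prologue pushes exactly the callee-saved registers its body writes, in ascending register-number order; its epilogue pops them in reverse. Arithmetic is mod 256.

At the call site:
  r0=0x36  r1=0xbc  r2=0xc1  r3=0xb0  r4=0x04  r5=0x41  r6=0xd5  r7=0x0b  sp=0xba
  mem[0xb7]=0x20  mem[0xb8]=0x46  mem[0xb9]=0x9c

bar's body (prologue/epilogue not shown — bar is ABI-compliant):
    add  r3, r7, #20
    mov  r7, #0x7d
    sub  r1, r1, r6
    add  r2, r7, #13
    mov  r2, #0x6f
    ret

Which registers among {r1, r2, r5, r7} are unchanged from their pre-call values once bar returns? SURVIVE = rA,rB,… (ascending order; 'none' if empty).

SURVIVE = r1,r5

prologue: push r1 → mem[0xb9]=0xbc, sp=0xb9
prologue: push r3 → mem[0xb8]=0xb0, sp=0xb8
body[0] add  r3, r7, #20 → r3=0x1f
body[1] mov  r7, #0x7d → r7=0x7d
body[2] sub  r1, r1, r6 → r1=0xe7
body[3] add  r2, r7, #13 → r2=0x8a
body[4] mov  r2, #0x6f → r2=0x6f
epilogue: pop r3=0xb0, sp=0xb9
epilogue: pop r1=0xbc, sp=0xba
r1: callee-saved, written=True
r2: caller-saved, written=True
r5: callee-saved, written=False
r7: caller-saved, written=True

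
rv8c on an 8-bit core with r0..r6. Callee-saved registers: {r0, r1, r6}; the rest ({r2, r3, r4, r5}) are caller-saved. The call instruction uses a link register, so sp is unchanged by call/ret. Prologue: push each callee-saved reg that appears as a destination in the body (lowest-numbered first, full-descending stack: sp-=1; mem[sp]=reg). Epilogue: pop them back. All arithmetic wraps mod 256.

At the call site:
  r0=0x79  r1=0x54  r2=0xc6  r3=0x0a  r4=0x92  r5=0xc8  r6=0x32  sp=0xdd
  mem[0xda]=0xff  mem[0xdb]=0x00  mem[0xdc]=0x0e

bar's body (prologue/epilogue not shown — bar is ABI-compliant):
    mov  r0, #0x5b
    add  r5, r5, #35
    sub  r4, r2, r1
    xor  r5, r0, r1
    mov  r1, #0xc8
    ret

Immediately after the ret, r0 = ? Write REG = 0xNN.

prologue: push r0 -> mem[0xdc]=0x79, sp=0xdc
prologue: push r1 -> mem[0xdb]=0x54, sp=0xdb
body[0] mov  r0, #0x5b -> r0=0x5b
body[1] add  r5, r5, #35 -> r5=0xeb
body[2] sub  r4, r2, r1 -> r4=0x72
body[3] xor  r5, r0, r1 -> r5=0x0f
body[4] mov  r1, #0xc8 -> r1=0xc8
epilogue: pop r1=0x54, sp=0xdc
epilogue: pop r0=0x79, sp=0xdd
r0 is callee-saved -> restored

REG = 0x79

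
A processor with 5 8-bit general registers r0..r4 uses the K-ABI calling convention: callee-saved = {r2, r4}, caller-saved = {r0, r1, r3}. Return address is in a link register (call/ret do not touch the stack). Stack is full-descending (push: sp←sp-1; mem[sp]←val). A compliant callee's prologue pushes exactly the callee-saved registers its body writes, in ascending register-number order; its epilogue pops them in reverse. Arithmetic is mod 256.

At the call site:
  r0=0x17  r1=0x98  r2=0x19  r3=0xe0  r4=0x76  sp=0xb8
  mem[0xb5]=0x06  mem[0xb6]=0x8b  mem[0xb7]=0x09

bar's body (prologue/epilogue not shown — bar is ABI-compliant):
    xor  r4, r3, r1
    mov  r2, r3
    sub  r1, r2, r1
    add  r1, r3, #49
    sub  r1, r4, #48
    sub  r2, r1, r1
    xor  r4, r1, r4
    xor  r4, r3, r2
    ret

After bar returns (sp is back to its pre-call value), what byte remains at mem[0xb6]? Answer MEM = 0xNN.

prologue: push r2 -> mem[0xb7]=0x19, sp=0xb7
prologue: push r4 -> mem[0xb6]=0x76, sp=0xb6
body[0] xor  r4, r3, r1 -> r4=0x78
body[1] mov  r2, r3 -> r2=0xe0
body[2] sub  r1, r2, r1 -> r1=0x48
body[3] add  r1, r3, #49 -> r1=0x11
body[4] sub  r1, r4, #48 -> r1=0x48
body[5] sub  r2, r1, r1 -> r2=0x00
body[6] xor  r4, r1, r4 -> r4=0x30
body[7] xor  r4, r3, r2 -> r4=0xe0
epilogue: pop r4=0x76, sp=0xb7
epilogue: pop r2=0x19, sp=0xb8
prologue pushed ['r2', 'r4'] at ['0xb7', '0xb6']

MEM = 0x76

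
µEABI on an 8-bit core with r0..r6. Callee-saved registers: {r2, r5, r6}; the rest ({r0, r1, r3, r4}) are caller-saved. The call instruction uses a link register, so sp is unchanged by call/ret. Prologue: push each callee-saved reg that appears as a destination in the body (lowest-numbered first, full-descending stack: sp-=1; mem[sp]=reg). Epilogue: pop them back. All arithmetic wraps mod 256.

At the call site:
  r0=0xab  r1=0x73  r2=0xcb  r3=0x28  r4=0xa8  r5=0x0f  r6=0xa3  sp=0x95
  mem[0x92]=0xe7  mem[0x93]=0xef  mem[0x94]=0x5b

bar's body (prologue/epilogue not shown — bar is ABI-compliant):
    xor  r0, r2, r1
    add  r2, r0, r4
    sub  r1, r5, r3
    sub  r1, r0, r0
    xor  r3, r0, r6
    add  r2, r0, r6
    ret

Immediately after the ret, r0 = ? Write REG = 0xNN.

prologue: push r2 → mem[0x94]=0xcb, sp=0x94
body[0] xor  r0, r2, r1 → r0=0xb8
body[1] add  r2, r0, r4 → r2=0x60
body[2] sub  r1, r5, r3 → r1=0xe7
body[3] sub  r1, r0, r0 → r1=0x00
body[4] xor  r3, r0, r6 → r3=0x1b
body[5] add  r2, r0, r6 → r2=0x5b
epilogue: pop r2=0xcb, sp=0x95
r0 is caller-saved → body value

REG = 0xb8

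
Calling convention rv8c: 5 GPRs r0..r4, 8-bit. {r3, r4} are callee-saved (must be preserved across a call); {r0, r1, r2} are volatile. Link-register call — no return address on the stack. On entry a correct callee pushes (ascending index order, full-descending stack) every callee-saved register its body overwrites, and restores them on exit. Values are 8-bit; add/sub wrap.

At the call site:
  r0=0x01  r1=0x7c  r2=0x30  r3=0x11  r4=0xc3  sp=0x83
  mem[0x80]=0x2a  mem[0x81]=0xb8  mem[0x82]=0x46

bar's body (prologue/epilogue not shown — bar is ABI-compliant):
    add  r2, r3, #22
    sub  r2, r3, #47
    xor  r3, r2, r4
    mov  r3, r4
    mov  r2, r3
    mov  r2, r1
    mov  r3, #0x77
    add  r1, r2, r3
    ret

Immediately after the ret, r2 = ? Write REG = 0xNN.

prologue: push r3 → mem[0x82]=0x11, sp=0x82
body[0] add  r2, r3, #22 → r2=0x27
body[1] sub  r2, r3, #47 → r2=0xe2
body[2] xor  r3, r2, r4 → r3=0x21
body[3] mov  r3, r4 → r3=0xc3
body[4] mov  r2, r3 → r2=0xc3
body[5] mov  r2, r1 → r2=0x7c
body[6] mov  r3, #0x77 → r3=0x77
body[7] add  r1, r2, r3 → r1=0xf3
epilogue: pop r3=0x11, sp=0x83
r2 is caller-saved → body value

REG = 0x7c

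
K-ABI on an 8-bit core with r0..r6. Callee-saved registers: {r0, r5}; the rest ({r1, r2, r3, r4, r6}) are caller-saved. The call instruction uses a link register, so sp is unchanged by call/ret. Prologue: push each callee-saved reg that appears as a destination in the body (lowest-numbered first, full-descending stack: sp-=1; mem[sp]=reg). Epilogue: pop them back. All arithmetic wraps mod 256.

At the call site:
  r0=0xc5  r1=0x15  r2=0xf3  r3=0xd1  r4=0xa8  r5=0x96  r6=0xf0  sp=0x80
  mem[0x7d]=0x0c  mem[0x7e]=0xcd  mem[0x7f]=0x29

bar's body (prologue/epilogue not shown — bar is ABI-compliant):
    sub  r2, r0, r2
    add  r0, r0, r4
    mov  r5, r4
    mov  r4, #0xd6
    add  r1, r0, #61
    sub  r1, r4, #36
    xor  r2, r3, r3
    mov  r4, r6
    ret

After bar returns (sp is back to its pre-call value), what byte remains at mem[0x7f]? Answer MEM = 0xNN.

MEM = 0xc5

prologue: push r0 -> mem[0x7f]=0xc5, sp=0x7f
prologue: push r5 -> mem[0x7e]=0x96, sp=0x7e
body[0] sub  r2, r0, r2 -> r2=0xd2
body[1] add  r0, r0, r4 -> r0=0x6d
body[2] mov  r5, r4 -> r5=0xa8
body[3] mov  r4, #0xd6 -> r4=0xd6
body[4] add  r1, r0, #61 -> r1=0xaa
body[5] sub  r1, r4, #36 -> r1=0xb2
body[6] xor  r2, r3, r3 -> r2=0x00
body[7] mov  r4, r6 -> r4=0xf0
epilogue: pop r5=0x96, sp=0x7f
epilogue: pop r0=0xc5, sp=0x80
prologue pushed ['r0', 'r5'] at ['0x7f', '0x7e']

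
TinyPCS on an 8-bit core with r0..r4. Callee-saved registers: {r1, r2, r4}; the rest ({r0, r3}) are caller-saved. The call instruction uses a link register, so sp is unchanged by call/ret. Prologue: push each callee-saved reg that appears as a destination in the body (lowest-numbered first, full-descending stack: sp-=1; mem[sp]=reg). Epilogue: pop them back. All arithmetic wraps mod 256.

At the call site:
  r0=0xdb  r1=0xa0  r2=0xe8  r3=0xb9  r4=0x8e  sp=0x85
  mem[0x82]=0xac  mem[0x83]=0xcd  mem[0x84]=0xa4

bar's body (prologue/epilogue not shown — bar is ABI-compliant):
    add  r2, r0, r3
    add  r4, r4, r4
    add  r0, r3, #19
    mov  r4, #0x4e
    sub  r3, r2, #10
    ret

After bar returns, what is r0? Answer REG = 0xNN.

prologue: push r2 -> mem[0x84]=0xe8, sp=0x84
prologue: push r4 -> mem[0x83]=0x8e, sp=0x83
body[0] add  r2, r0, r3 -> r2=0x94
body[1] add  r4, r4, r4 -> r4=0x1c
body[2] add  r0, r3, #19 -> r0=0xcc
body[3] mov  r4, #0x4e -> r4=0x4e
body[4] sub  r3, r2, #10 -> r3=0x8a
epilogue: pop r4=0x8e, sp=0x84
epilogue: pop r2=0xe8, sp=0x85
r0 is caller-saved -> body value

REG = 0xcc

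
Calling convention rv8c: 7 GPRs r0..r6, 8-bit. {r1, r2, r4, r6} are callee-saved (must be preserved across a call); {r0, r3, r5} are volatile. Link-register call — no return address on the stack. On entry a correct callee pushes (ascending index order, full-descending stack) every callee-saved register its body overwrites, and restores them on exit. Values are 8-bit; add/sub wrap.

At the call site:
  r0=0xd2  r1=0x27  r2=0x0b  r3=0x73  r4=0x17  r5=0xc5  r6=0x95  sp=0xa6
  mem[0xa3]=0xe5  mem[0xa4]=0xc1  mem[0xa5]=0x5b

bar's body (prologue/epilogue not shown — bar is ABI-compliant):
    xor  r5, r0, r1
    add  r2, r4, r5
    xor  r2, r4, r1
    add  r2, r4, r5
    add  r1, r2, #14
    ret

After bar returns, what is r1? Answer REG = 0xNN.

prologue: push r1 → mem[0xa5]=0x27, sp=0xa5
prologue: push r2 → mem[0xa4]=0x0b, sp=0xa4
body[0] xor  r5, r0, r1 → r5=0xf5
body[1] add  r2, r4, r5 → r2=0x0c
body[2] xor  r2, r4, r1 → r2=0x30
body[3] add  r2, r4, r5 → r2=0x0c
body[4] add  r1, r2, #14 → r1=0x1a
epilogue: pop r2=0x0b, sp=0xa5
epilogue: pop r1=0x27, sp=0xa6
r1 is callee-saved → restored

REG = 0x27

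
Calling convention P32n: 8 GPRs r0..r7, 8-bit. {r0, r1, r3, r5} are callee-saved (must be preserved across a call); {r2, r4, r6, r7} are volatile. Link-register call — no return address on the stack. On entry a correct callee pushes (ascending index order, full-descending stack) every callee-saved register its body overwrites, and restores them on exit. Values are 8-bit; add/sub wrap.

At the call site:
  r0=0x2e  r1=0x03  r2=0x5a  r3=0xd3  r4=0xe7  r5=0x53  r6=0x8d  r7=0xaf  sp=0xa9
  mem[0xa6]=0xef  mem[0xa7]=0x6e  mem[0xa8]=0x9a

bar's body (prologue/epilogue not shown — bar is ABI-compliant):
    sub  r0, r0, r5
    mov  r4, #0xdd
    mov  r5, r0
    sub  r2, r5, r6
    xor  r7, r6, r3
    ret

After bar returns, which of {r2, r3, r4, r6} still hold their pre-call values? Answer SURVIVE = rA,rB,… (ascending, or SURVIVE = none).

SURVIVE = r3,r6

prologue: push r0 -> mem[0xa8]=0x2e, sp=0xa8
prologue: push r5 -> mem[0xa7]=0x53, sp=0xa7
body[0] sub  r0, r0, r5 -> r0=0xdb
body[1] mov  r4, #0xdd -> r4=0xdd
body[2] mov  r5, r0 -> r5=0xdb
body[3] sub  r2, r5, r6 -> r2=0x4e
body[4] xor  r7, r6, r3 -> r7=0x5e
epilogue: pop r5=0x53, sp=0xa8
epilogue: pop r0=0x2e, sp=0xa9
r2: caller-saved, written=True
r3: callee-saved, written=False
r4: caller-saved, written=True
r6: caller-saved, written=False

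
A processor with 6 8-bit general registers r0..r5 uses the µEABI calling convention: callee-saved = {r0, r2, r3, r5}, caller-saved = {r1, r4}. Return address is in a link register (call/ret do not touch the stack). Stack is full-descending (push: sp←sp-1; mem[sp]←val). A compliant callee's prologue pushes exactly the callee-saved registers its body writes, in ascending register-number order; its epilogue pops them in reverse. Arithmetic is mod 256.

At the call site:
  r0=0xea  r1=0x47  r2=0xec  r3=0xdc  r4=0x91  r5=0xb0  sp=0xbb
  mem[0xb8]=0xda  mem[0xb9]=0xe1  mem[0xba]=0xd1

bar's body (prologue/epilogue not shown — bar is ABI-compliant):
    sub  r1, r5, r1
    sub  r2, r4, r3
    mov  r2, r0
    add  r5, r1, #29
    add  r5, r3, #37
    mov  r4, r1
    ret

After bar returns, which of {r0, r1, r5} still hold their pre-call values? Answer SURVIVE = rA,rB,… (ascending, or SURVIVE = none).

prologue: push r2 -> mem[0xba]=0xec, sp=0xba
prologue: push r5 -> mem[0xb9]=0xb0, sp=0xb9
body[0] sub  r1, r5, r1 -> r1=0x69
body[1] sub  r2, r4, r3 -> r2=0xb5
body[2] mov  r2, r0 -> r2=0xea
body[3] add  r5, r1, #29 -> r5=0x86
body[4] add  r5, r3, #37 -> r5=0x01
body[5] mov  r4, r1 -> r4=0x69
epilogue: pop r5=0xb0, sp=0xba
epilogue: pop r2=0xec, sp=0xbb
r0: callee-saved, written=False
r1: caller-saved, written=True
r5: callee-saved, written=True

SURVIVE = r0,r5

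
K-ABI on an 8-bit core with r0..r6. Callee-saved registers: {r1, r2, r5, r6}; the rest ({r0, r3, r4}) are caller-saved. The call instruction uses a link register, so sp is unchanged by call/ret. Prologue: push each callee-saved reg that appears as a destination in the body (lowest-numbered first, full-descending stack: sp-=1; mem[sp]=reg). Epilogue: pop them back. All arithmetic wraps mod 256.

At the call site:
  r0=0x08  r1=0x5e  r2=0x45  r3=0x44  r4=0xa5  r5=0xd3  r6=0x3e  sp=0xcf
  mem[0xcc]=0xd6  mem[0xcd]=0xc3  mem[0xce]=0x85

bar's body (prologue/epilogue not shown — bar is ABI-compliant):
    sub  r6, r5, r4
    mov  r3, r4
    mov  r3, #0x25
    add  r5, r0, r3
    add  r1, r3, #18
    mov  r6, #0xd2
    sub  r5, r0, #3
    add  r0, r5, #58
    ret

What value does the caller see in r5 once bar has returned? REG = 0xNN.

REG = 0xd3

prologue: push r1 -> mem[0xce]=0x5e, sp=0xce
prologue: push r5 -> mem[0xcd]=0xd3, sp=0xcd
prologue: push r6 -> mem[0xcc]=0x3e, sp=0xcc
body[0] sub  r6, r5, r4 -> r6=0x2e
body[1] mov  r3, r4 -> r3=0xa5
body[2] mov  r3, #0x25 -> r3=0x25
body[3] add  r5, r0, r3 -> r5=0x2d
body[4] add  r1, r3, #18 -> r1=0x37
body[5] mov  r6, #0xd2 -> r6=0xd2
body[6] sub  r5, r0, #3 -> r5=0x05
body[7] add  r0, r5, #58 -> r0=0x3f
epilogue: pop r6=0x3e, sp=0xcd
epilogue: pop r5=0xd3, sp=0xce
epilogue: pop r1=0x5e, sp=0xcf
r5 is callee-saved -> restored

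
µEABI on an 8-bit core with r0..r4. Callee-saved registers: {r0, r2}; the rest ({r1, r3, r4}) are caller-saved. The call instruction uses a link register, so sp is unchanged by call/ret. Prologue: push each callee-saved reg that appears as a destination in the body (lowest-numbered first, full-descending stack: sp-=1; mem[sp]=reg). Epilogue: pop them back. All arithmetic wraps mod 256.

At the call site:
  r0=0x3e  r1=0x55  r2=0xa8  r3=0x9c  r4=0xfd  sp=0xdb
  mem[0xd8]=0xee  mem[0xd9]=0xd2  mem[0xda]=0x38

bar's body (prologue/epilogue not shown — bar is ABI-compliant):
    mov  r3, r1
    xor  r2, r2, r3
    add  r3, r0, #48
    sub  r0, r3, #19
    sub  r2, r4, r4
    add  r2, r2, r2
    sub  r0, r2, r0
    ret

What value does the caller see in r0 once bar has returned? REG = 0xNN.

prologue: push r0 → mem[0xda]=0x3e, sp=0xda
prologue: push r2 → mem[0xd9]=0xa8, sp=0xd9
body[0] mov  r3, r1 → r3=0x55
body[1] xor  r2, r2, r3 → r2=0xfd
body[2] add  r3, r0, #48 → r3=0x6e
body[3] sub  r0, r3, #19 → r0=0x5b
body[4] sub  r2, r4, r4 → r2=0x00
body[5] add  r2, r2, r2 → r2=0x00
body[6] sub  r0, r2, r0 → r0=0xa5
epilogue: pop r2=0xa8, sp=0xda
epilogue: pop r0=0x3e, sp=0xdb
r0 is callee-saved → restored

REG = 0x3e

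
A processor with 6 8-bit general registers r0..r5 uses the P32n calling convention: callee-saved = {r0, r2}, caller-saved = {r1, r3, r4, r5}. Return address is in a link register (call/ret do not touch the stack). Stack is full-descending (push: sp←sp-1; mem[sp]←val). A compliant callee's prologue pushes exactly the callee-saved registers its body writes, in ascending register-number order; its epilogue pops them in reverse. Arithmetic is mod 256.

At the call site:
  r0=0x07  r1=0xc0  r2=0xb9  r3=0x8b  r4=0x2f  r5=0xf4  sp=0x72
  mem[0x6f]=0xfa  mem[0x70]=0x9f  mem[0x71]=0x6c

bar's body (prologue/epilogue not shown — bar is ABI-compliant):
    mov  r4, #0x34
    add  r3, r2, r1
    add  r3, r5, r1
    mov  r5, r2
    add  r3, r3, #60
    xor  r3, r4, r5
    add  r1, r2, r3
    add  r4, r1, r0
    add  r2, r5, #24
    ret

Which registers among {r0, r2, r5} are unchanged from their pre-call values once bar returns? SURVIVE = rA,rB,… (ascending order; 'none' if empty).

prologue: push r2 -> mem[0x71]=0xb9, sp=0x71
body[0] mov  r4, #0x34 -> r4=0x34
body[1] add  r3, r2, r1 -> r3=0x79
body[2] add  r3, r5, r1 -> r3=0xb4
body[3] mov  r5, r2 -> r5=0xb9
body[4] add  r3, r3, #60 -> r3=0xf0
body[5] xor  r3, r4, r5 -> r3=0x8d
body[6] add  r1, r2, r3 -> r1=0x46
body[7] add  r4, r1, r0 -> r4=0x4d
body[8] add  r2, r5, #24 -> r2=0xd1
epilogue: pop r2=0xb9, sp=0x72
r0: callee-saved, written=False
r2: callee-saved, written=True
r5: caller-saved, written=True

SURVIVE = r0,r2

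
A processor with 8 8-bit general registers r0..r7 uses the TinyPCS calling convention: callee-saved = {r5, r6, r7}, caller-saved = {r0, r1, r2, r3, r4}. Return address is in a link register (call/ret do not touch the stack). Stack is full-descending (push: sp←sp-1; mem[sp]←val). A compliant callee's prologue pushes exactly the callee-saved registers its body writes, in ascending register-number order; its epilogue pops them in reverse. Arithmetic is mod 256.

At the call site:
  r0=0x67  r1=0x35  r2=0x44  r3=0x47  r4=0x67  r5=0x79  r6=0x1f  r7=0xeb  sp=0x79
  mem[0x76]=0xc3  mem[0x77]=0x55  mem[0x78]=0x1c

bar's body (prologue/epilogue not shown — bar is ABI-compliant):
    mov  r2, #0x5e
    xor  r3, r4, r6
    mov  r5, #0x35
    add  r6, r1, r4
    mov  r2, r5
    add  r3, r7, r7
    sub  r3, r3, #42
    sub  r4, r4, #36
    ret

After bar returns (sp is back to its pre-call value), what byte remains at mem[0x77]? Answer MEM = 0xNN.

MEM = 0x1f

prologue: push r5 -> mem[0x78]=0x79, sp=0x78
prologue: push r6 -> mem[0x77]=0x1f, sp=0x77
body[0] mov  r2, #0x5e -> r2=0x5e
body[1] xor  r3, r4, r6 -> r3=0x78
body[2] mov  r5, #0x35 -> r5=0x35
body[3] add  r6, r1, r4 -> r6=0x9c
body[4] mov  r2, r5 -> r2=0x35
body[5] add  r3, r7, r7 -> r3=0xd6
body[6] sub  r3, r3, #42 -> r3=0xac
body[7] sub  r4, r4, #36 -> r4=0x43
epilogue: pop r6=0x1f, sp=0x78
epilogue: pop r5=0x79, sp=0x79
prologue pushed ['r5', 'r6'] at ['0x78', '0x77']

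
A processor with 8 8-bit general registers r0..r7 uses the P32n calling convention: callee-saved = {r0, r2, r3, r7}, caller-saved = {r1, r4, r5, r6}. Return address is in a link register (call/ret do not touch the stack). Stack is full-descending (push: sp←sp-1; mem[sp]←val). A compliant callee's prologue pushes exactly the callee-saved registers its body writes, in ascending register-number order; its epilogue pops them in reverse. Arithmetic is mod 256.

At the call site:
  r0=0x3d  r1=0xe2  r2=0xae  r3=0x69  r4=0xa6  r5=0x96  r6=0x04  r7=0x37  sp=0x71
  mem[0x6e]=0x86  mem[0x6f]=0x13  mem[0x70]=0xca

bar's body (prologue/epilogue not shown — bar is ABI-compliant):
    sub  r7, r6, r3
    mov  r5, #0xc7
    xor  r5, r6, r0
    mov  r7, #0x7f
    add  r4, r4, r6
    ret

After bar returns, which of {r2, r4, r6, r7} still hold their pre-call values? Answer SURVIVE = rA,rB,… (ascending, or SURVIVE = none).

SURVIVE = r2,r6,r7

prologue: push r7 -> mem[0x70]=0x37, sp=0x70
body[0] sub  r7, r6, r3 -> r7=0x9b
body[1] mov  r5, #0xc7 -> r5=0xc7
body[2] xor  r5, r6, r0 -> r5=0x39
body[3] mov  r7, #0x7f -> r7=0x7f
body[4] add  r4, r4, r6 -> r4=0xaa
epilogue: pop r7=0x37, sp=0x71
r2: callee-saved, written=False
r4: caller-saved, written=True
r6: caller-saved, written=False
r7: callee-saved, written=True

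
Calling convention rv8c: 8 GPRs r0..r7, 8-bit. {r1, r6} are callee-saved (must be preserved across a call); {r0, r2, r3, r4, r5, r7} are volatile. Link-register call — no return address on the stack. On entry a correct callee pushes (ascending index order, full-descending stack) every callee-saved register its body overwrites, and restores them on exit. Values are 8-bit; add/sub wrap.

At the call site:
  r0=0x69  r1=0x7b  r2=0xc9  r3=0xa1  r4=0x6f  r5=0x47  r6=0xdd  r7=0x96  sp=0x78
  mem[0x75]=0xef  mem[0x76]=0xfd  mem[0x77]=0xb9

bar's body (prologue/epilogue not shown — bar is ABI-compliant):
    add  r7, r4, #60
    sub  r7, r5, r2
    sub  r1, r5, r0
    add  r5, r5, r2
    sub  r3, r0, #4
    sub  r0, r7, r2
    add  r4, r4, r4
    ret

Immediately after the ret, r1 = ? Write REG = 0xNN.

REG = 0x7b

prologue: push r1 → mem[0x77]=0x7b, sp=0x77
body[0] add  r7, r4, #60 → r7=0xab
body[1] sub  r7, r5, r2 → r7=0x7e
body[2] sub  r1, r5, r0 → r1=0xde
body[3] add  r5, r5, r2 → r5=0x10
body[4] sub  r3, r0, #4 → r3=0x65
body[5] sub  r0, r7, r2 → r0=0xb5
body[6] add  r4, r4, r4 → r4=0xde
epilogue: pop r1=0x7b, sp=0x78
r1 is callee-saved → restored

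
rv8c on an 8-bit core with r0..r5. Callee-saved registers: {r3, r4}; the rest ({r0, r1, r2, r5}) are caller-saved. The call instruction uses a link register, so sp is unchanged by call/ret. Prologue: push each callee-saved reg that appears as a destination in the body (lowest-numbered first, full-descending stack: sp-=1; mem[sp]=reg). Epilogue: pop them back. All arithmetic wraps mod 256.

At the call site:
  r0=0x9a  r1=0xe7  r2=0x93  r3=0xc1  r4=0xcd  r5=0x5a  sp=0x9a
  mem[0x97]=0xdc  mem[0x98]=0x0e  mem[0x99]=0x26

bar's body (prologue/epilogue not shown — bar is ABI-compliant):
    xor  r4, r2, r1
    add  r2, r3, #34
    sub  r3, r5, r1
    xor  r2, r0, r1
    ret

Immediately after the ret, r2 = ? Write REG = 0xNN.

prologue: push r3 → mem[0x99]=0xc1, sp=0x99
prologue: push r4 → mem[0x98]=0xcd, sp=0x98
body[0] xor  r4, r2, r1 → r4=0x74
body[1] add  r2, r3, #34 → r2=0xe3
body[2] sub  r3, r5, r1 → r3=0x73
body[3] xor  r2, r0, r1 → r2=0x7d
epilogue: pop r4=0xcd, sp=0x99
epilogue: pop r3=0xc1, sp=0x9a
r2 is caller-saved → body value

REG = 0x7d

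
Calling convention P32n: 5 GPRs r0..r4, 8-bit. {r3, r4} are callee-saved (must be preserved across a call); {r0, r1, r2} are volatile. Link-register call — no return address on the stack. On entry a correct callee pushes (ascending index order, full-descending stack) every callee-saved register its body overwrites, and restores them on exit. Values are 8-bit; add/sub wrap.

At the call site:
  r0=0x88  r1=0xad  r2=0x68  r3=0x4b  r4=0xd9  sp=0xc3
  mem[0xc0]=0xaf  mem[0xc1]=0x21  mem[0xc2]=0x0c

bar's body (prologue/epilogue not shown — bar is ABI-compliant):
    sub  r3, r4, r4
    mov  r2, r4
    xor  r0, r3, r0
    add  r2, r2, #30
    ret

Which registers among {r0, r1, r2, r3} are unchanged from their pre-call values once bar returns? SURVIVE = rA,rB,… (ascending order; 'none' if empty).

prologue: push r3 → mem[0xc2]=0x4b, sp=0xc2
body[0] sub  r3, r4, r4 → r3=0x00
body[1] mov  r2, r4 → r2=0xd9
body[2] xor  r0, r3, r0 → r0=0x88
body[3] add  r2, r2, #30 → r2=0xf7
epilogue: pop r3=0x4b, sp=0xc3
r0: caller-saved, written=True
r1: caller-saved, written=False
r2: caller-saved, written=True
r3: callee-saved, written=True

SURVIVE = r0,r1,r3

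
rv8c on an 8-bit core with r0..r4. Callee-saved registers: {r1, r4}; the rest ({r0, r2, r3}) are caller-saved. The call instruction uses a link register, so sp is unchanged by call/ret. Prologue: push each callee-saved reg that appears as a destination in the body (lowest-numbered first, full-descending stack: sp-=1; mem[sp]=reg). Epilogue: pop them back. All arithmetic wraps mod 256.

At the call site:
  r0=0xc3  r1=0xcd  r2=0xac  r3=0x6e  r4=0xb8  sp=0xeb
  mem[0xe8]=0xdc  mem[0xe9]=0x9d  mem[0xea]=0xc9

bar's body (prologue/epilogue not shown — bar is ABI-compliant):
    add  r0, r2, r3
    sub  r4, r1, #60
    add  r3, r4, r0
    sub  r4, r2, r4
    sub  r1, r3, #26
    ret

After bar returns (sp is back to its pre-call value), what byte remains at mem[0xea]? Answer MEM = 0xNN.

prologue: push r1 → mem[0xea]=0xcd, sp=0xea
prologue: push r4 → mem[0xe9]=0xb8, sp=0xe9
body[0] add  r0, r2, r3 → r0=0x1a
body[1] sub  r4, r1, #60 → r4=0x91
body[2] add  r3, r4, r0 → r3=0xab
body[3] sub  r4, r2, r4 → r4=0x1b
body[4] sub  r1, r3, #26 → r1=0x91
epilogue: pop r4=0xb8, sp=0xea
epilogue: pop r1=0xcd, sp=0xeb
prologue pushed ['r1', 'r4'] at ['0xea', '0xe9']

MEM = 0xcd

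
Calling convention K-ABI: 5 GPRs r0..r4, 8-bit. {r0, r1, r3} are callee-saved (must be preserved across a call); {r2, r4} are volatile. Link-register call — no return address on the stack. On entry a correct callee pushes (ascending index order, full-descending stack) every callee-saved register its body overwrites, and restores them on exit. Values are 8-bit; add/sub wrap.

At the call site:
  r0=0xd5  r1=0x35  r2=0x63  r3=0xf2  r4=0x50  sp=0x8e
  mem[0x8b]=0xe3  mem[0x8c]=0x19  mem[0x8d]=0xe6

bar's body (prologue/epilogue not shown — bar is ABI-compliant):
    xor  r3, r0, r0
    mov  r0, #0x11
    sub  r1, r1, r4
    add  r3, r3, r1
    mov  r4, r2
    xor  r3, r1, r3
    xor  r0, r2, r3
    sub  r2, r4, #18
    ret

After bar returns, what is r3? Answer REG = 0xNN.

prologue: push r0 -> mem[0x8d]=0xd5, sp=0x8d
prologue: push r1 -> mem[0x8c]=0x35, sp=0x8c
prologue: push r3 -> mem[0x8b]=0xf2, sp=0x8b
body[0] xor  r3, r0, r0 -> r3=0x00
body[1] mov  r0, #0x11 -> r0=0x11
body[2] sub  r1, r1, r4 -> r1=0xe5
body[3] add  r3, r3, r1 -> r3=0xe5
body[4] mov  r4, r2 -> r4=0x63
body[5] xor  r3, r1, r3 -> r3=0x00
body[6] xor  r0, r2, r3 -> r0=0x63
body[7] sub  r2, r4, #18 -> r2=0x51
epilogue: pop r3=0xf2, sp=0x8c
epilogue: pop r1=0x35, sp=0x8d
epilogue: pop r0=0xd5, sp=0x8e
r3 is callee-saved -> restored

REG = 0xf2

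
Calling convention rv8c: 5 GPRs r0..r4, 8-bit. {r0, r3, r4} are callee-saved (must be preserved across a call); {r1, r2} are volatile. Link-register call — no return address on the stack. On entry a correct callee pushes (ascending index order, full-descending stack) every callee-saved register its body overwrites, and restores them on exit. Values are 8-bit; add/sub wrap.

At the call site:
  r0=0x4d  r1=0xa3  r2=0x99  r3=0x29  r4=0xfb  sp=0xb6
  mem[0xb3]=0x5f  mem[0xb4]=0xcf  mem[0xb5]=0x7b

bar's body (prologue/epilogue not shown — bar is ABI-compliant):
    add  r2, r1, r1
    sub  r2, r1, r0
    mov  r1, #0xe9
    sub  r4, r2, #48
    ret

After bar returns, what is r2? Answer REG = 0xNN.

prologue: push r4 → mem[0xb5]=0xfb, sp=0xb5
body[0] add  r2, r1, r1 → r2=0x46
body[1] sub  r2, r1, r0 → r2=0x56
body[2] mov  r1, #0xe9 → r1=0xe9
body[3] sub  r4, r2, #48 → r4=0x26
epilogue: pop r4=0xfb, sp=0xb6
r2 is caller-saved → body value

REG = 0x56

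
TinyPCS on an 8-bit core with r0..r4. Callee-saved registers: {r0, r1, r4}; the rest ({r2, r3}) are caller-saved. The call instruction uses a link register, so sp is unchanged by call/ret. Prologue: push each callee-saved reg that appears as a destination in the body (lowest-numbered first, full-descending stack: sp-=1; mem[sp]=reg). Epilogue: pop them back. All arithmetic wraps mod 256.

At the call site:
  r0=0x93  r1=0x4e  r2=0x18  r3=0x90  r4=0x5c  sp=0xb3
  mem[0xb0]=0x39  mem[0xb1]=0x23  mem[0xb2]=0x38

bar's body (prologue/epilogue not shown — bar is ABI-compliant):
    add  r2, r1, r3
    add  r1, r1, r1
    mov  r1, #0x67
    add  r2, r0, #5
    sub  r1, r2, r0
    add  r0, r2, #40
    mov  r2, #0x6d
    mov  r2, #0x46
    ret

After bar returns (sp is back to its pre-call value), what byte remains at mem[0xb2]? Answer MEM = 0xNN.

prologue: push r0 → mem[0xb2]=0x93, sp=0xb2
prologue: push r1 → mem[0xb1]=0x4e, sp=0xb1
body[0] add  r2, r1, r3 → r2=0xde
body[1] add  r1, r1, r1 → r1=0x9c
body[2] mov  r1, #0x67 → r1=0x67
body[3] add  r2, r0, #5 → r2=0x98
body[4] sub  r1, r2, r0 → r1=0x05
body[5] add  r0, r2, #40 → r0=0xc0
body[6] mov  r2, #0x6d → r2=0x6d
body[7] mov  r2, #0x46 → r2=0x46
epilogue: pop r1=0x4e, sp=0xb2
epilogue: pop r0=0x93, sp=0xb3
prologue pushed ['r0', 'r1'] at ['0xb2', '0xb1']

MEM = 0x93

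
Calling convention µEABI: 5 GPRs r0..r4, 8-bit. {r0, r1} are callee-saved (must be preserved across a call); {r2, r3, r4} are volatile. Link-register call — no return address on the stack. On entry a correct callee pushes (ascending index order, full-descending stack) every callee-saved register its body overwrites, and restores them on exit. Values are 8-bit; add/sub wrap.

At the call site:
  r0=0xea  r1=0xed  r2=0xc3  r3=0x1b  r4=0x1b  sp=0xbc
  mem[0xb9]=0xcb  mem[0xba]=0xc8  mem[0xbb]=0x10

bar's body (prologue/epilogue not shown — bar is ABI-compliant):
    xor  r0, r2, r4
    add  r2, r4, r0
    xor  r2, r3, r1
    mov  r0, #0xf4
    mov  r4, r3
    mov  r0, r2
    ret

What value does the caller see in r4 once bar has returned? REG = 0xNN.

REG = 0x1b

prologue: push r0 → mem[0xbb]=0xea, sp=0xbb
body[0] xor  r0, r2, r4 → r0=0xd8
body[1] add  r2, r4, r0 → r2=0xf3
body[2] xor  r2, r3, r1 → r2=0xf6
body[3] mov  r0, #0xf4 → r0=0xf4
body[4] mov  r4, r3 → r4=0x1b
body[5] mov  r0, r2 → r0=0xf6
epilogue: pop r0=0xea, sp=0xbc
r4 is caller-saved → body value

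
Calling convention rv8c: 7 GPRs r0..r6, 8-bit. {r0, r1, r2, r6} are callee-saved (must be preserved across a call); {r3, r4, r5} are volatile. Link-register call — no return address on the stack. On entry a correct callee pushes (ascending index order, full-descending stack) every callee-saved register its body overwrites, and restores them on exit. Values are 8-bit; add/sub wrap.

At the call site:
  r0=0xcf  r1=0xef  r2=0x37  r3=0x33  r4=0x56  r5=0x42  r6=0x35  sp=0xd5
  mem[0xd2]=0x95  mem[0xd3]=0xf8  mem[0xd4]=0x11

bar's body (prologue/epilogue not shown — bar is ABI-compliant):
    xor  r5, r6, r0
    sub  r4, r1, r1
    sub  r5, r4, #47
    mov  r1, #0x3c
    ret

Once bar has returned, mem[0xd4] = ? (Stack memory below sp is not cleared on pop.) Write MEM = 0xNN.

prologue: push r1 -> mem[0xd4]=0xef, sp=0xd4
body[0] xor  r5, r6, r0 -> r5=0xfa
body[1] sub  r4, r1, r1 -> r4=0x00
body[2] sub  r5, r4, #47 -> r5=0xd1
body[3] mov  r1, #0x3c -> r1=0x3c
epilogue: pop r1=0xef, sp=0xd5
prologue pushed ['r1'] at ['0xd4']

MEM = 0xef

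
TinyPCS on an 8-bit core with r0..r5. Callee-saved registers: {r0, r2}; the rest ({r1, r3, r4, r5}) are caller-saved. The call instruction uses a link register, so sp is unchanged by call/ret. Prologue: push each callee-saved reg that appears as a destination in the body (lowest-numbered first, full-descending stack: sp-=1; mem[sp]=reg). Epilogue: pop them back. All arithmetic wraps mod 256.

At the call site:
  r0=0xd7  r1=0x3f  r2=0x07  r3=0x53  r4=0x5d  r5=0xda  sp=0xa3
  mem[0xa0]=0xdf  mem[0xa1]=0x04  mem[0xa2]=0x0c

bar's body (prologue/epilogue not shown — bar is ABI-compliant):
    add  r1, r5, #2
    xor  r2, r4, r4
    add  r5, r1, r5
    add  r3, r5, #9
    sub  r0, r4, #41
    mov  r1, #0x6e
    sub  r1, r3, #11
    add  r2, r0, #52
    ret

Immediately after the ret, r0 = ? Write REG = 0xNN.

REG = 0xd7

prologue: push r0 -> mem[0xa2]=0xd7, sp=0xa2
prologue: push r2 -> mem[0xa1]=0x07, sp=0xa1
body[0] add  r1, r5, #2 -> r1=0xdc
body[1] xor  r2, r4, r4 -> r2=0x00
body[2] add  r5, r1, r5 -> r5=0xb6
body[3] add  r3, r5, #9 -> r3=0xbf
body[4] sub  r0, r4, #41 -> r0=0x34
body[5] mov  r1, #0x6e -> r1=0x6e
body[6] sub  r1, r3, #11 -> r1=0xb4
body[7] add  r2, r0, #52 -> r2=0x68
epilogue: pop r2=0x07, sp=0xa2
epilogue: pop r0=0xd7, sp=0xa3
r0 is callee-saved -> restored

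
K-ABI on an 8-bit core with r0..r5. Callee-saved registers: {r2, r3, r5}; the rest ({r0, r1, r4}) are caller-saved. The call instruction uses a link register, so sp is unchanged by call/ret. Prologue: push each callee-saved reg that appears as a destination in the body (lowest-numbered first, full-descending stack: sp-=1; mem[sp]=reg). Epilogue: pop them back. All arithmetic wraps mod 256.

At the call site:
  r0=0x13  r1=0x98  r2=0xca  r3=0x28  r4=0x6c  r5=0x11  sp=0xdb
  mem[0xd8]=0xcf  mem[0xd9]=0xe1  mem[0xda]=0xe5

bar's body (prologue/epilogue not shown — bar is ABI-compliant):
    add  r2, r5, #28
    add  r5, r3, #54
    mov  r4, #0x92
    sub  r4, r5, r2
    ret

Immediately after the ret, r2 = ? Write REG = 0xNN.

prologue: push r2 → mem[0xda]=0xca, sp=0xda
prologue: push r5 → mem[0xd9]=0x11, sp=0xd9
body[0] add  r2, r5, #28 → r2=0x2d
body[1] add  r5, r3, #54 → r5=0x5e
body[2] mov  r4, #0x92 → r4=0x92
body[3] sub  r4, r5, r2 → r4=0x31
epilogue: pop r5=0x11, sp=0xda
epilogue: pop r2=0xca, sp=0xdb
r2 is callee-saved → restored

REG = 0xca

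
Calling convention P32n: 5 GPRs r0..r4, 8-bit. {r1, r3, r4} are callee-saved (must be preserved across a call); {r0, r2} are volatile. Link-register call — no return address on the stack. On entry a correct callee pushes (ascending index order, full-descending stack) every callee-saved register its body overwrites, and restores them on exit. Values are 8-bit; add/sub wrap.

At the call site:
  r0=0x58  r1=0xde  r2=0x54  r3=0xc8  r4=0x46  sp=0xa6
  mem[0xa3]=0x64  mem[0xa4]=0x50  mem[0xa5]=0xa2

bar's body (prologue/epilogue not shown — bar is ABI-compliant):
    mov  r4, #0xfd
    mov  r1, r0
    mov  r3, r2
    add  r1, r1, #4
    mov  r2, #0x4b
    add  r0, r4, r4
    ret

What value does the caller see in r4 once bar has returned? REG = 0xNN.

REG = 0x46

prologue: push r1 -> mem[0xa5]=0xde, sp=0xa5
prologue: push r3 -> mem[0xa4]=0xc8, sp=0xa4
prologue: push r4 -> mem[0xa3]=0x46, sp=0xa3
body[0] mov  r4, #0xfd -> r4=0xfd
body[1] mov  r1, r0 -> r1=0x58
body[2] mov  r3, r2 -> r3=0x54
body[3] add  r1, r1, #4 -> r1=0x5c
body[4] mov  r2, #0x4b -> r2=0x4b
body[5] add  r0, r4, r4 -> r0=0xfa
epilogue: pop r4=0x46, sp=0xa4
epilogue: pop r3=0xc8, sp=0xa5
epilogue: pop r1=0xde, sp=0xa6
r4 is callee-saved -> restored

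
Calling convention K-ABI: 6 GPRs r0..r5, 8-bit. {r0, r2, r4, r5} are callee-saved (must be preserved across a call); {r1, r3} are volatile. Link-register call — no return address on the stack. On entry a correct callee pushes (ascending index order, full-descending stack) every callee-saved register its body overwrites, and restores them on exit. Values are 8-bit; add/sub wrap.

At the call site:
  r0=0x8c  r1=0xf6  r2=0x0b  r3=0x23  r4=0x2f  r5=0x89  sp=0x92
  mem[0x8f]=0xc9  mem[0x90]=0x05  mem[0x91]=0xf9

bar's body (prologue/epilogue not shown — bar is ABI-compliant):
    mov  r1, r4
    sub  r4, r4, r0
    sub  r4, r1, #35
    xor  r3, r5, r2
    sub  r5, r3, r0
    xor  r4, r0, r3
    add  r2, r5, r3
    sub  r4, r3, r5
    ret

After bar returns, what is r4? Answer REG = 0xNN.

prologue: push r2 -> mem[0x91]=0x0b, sp=0x91
prologue: push r4 -> mem[0x90]=0x2f, sp=0x90
prologue: push r5 -> mem[0x8f]=0x89, sp=0x8f
body[0] mov  r1, r4 -> r1=0x2f
body[1] sub  r4, r4, r0 -> r4=0xa3
body[2] sub  r4, r1, #35 -> r4=0x0c
body[3] xor  r3, r5, r2 -> r3=0x82
body[4] sub  r5, r3, r0 -> r5=0xf6
body[5] xor  r4, r0, r3 -> r4=0x0e
body[6] add  r2, r5, r3 -> r2=0x78
body[7] sub  r4, r3, r5 -> r4=0x8c
epilogue: pop r5=0x89, sp=0x90
epilogue: pop r4=0x2f, sp=0x91
epilogue: pop r2=0x0b, sp=0x92
r4 is callee-saved -> restored

REG = 0x2f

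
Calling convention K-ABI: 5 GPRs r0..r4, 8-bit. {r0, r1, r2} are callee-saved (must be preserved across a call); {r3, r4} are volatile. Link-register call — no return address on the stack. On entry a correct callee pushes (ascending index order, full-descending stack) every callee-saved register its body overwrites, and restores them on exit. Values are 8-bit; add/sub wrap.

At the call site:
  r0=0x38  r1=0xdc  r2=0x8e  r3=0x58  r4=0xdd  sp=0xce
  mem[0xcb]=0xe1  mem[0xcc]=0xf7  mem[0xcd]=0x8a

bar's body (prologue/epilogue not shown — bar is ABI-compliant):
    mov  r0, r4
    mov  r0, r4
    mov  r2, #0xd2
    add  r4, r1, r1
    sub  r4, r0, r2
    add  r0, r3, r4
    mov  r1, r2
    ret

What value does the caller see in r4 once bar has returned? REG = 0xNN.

prologue: push r0 -> mem[0xcd]=0x38, sp=0xcd
prologue: push r1 -> mem[0xcc]=0xdc, sp=0xcc
prologue: push r2 -> mem[0xcb]=0x8e, sp=0xcb
body[0] mov  r0, r4 -> r0=0xdd
body[1] mov  r0, r4 -> r0=0xdd
body[2] mov  r2, #0xd2 -> r2=0xd2
body[3] add  r4, r1, r1 -> r4=0xb8
body[4] sub  r4, r0, r2 -> r4=0x0b
body[5] add  r0, r3, r4 -> r0=0x63
body[6] mov  r1, r2 -> r1=0xd2
epilogue: pop r2=0x8e, sp=0xcc
epilogue: pop r1=0xdc, sp=0xcd
epilogue: pop r0=0x38, sp=0xce
r4 is caller-saved -> body value

REG = 0x0b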